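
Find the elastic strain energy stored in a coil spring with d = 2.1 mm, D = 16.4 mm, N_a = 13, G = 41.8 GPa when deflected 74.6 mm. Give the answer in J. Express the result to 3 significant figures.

4.93 J

k = Gd⁴/(8D³N_a) = (41.8×10³)(2.1⁴)/(8·16.4³·13) = 1.7721 N/mm
U = ½kδ² = 0.5 × 1.7721 × 74.6² = 4931 N·mm = 4.931 J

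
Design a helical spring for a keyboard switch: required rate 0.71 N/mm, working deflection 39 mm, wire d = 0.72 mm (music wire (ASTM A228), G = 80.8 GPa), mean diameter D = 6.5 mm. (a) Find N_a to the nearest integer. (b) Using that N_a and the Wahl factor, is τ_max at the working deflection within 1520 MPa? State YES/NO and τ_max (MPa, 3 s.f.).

N_a = Gd⁴/(8D³k) = (80.8×10³)(0.72⁴)/(8·6.5³·0.71) = 13.92 → N_a = 14
Actual rate k = Gd⁴/(8D³·14) = 0.70597 N/mm
Working load F = kδ = 0.70597·39 = 27.533 N
C = 6.5/0.72 = 9.0278; K_W = (4C−1)/(4C−4)+0.615/C = 1.1615
τ_max = K_W·8FD/(πd³) = 1.1615·1221 = 1418.2 MPa
τ_max ≤ 1520 MPa → acceptable

(a) 14 coils; (b) YES, τ_max = 1420 MPa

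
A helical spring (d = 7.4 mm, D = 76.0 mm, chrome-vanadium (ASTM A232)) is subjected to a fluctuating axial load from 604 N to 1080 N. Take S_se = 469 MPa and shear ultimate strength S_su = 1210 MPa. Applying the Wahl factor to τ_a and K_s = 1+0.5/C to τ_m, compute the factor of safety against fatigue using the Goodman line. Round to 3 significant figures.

1.60

C = D/d = 76.0/7.4 = 10.2703; K_W = (4C−1)/(4C−4)+0.615/C = 1.1408; K_s = 1+0.5/C = 1.0487
F_a = (F_max−F_min)/2 = 238 N; F_m = (F_max+F_min)/2 = 842 N
τ_a = K_W·8F_aD/(πd³) = 1.1408 × 113.67 = 129.67 MPa
τ_m = K_s·8F_mD/(πd³) = 1.0487 × 402.13 = 421.71 MPa
Goodman: 1/n_f = τ_a/S_se + τ_m/S_su = 129.67/469 + 421.71/1210 = 0.27648 + 0.34852 = 0.625
n_f = 1/0.625 = 1.6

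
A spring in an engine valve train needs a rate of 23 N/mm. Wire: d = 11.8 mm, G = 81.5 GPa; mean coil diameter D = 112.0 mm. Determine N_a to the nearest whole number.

N_a = Gd⁴/(8D³k) = (81.5×10³ × 11.8⁴)/(8 × 112.0³ × 23)
    = 1.5801e+09 / 2.58507e+08 = 6.112 → 6 coils

6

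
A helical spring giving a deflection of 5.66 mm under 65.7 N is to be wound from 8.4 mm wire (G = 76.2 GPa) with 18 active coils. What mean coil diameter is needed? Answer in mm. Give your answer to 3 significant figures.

61.0 mm

Required rate k = F/δ = 65.7/5.66 = 11.608 N/mm
D = (Gd⁴/(8N_a·k))^(1/3) = (76.2×10³·8.4⁴/(8·18·11.608))^(1/3)
  = (226966)^(1/3) = 60.9987 mm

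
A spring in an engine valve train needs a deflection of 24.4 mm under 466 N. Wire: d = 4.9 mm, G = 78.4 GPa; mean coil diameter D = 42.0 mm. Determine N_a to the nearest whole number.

4

Required rate k = F/δ = 466/24.4 = 19.098 N/mm
N_a = Gd⁴/(8D³k) = (78.4×10³ × 4.9⁴)/(8 × 42.0³ × 19.098)
    = 4.5196e+07 / 1.13197e+07 = 3.993 → 4 coils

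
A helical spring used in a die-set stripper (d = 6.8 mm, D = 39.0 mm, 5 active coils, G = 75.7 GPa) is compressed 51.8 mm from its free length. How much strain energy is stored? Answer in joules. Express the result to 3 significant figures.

k = Gd⁴/(8D³N_a) = (75.7×10³)(6.8⁴)/(8·39.0³·5) = 68.215 N/mm
U = ½kδ² = 0.5 × 68.215 × 51.8² = 91518 N·mm = 91.518 J

91.5 J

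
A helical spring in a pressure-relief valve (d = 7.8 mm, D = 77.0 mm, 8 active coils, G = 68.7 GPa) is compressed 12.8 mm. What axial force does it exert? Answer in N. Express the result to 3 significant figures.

111 N

k = Gd⁴/(8D³N_a) = (68.7×10³)(7.8⁴)/(8·77.0³·8) = 8.7033 N/mm
F = k·δ = 8.7033 × 12.8 = 111.4 N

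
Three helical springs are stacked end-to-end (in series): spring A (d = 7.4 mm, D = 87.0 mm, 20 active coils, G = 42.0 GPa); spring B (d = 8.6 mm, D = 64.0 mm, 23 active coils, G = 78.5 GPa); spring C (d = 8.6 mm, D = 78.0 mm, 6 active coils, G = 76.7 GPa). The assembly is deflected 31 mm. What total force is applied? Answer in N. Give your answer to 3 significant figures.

k_A = Gd⁴/(8D³N_a) = (42.0×10³)(7.4⁴)/(8·87.0³·20) = 1.1954 N/mm
k_B = Gd⁴/(8D³N_a) = (78.5×10³)(8.6⁴)/(8·64.0³·23) = 8.9024 N/mm
k_C = Gd⁴/(8D³N_a) = (76.7×10³)(8.6⁴)/(8·78.0³·6) = 18.419 N/mm
Series: 1/k_eq = 1/1.1954 + 1/8.9024 + 1/18.419 = 1.0032; k_eq = 0.99682 N/mm
F = k_eq·δ = 0.99682·31 = 30.901 N

30.9 N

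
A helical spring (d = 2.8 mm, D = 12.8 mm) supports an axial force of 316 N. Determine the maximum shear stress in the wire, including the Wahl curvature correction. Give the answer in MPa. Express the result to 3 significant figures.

631 MPa

Spring index C = D/d = 12.8/2.8 = 4.5714
K_W = (4C−1)/(4C−4) + 0.615/C = 17.286/14.286 + 0.1345 = 1.3445
τ₀ = 8FD/(πd³) = 8·316·12.8/(π·2.8³) = 32358.4/68.964 = 469.21 MPa
τ_max = K·τ₀ = 1.3445 × 469.21 = 630.86 MPa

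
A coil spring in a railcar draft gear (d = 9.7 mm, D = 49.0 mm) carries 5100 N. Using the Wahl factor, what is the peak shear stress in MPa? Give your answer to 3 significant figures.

911 MPa

Spring index C = D/d = 49.0/9.7 = 5.0515
K_W = (4C−1)/(4C−4) + 0.615/C = 19.206/16.206 + 0.1217 = 1.3069
τ₀ = 8FD/(πd³) = 8·5100·49.0/(π·9.7³) = 1.9992e+06/2867.2 = 697.25 MPa
τ_max = K·τ₀ = 1.3069 × 697.25 = 911.21 MPa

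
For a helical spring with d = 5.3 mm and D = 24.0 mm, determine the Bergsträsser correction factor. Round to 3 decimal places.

1.331

C = D/d = 24.0/5.3 = 4.5283
K_B = (4C+2)/(4C−3) = 20.113/15.113 = 1.3308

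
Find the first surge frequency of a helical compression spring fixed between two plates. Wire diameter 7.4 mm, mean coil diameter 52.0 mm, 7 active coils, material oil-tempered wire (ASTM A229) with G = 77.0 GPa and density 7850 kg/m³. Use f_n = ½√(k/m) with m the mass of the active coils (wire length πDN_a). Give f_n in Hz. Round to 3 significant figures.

138 Hz

k = Gd⁴/(8D³N_a) = (77.0×10³)(7.4⁴)/(8·52.0³·7) = 29.324 N/mm = 29324 N/m
Wire length L = πDN_a = π·52.0·7 = 1143.5 mm
m = ρ·(πd²/4)·L = 7850 × 43.008×10⁻⁶ m² × 1.1435 m = 0.38608 kg
f_n = ½√(k/m) = 0.5·√(29324/0.38608) = 0.5·√(75953) = 137.8 Hz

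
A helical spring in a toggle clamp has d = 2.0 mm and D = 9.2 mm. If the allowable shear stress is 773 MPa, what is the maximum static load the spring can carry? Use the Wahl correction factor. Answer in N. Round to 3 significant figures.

C = D/d = 9.2/2.0 = 4.6000
K_W = (4C−1)/(4C−4) + 0.615/C = 17.400/14.400 + 0.1337 = 1.3420
τ_max = K·8FD/(πd³) → F_max = τ_allow·πd³/(8DK)
F_max = 773·π·2.0³/(8·9.2·1.3420) = 19428/98.773 = 196.69 N

197 N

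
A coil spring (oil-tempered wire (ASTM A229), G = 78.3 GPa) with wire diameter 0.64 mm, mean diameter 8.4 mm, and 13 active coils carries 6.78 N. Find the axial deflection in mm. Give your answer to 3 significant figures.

31.8 mm

k = Gd⁴/(8D³N_a) = (78.3×10³)(0.64⁴)/(8·8.4³·13) = 0.21311 N/mm
δ = F/k = 6.78 / 0.21311 = 31.814 mm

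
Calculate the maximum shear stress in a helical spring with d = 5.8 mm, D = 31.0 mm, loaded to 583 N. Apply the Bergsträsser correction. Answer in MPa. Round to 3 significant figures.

300 MPa

Spring index C = D/d = 31.0/5.8 = 5.3448
K_B = (4C+2)/(4C−3) = 23.379/18.379 = 1.2720
τ₀ = 8FD/(πd³) = 8·583·31.0/(π·5.8³) = 144584/612.96 = 235.88 MPa
τ_max = K·τ₀ = 1.2720 × 235.88 = 300.05 MPa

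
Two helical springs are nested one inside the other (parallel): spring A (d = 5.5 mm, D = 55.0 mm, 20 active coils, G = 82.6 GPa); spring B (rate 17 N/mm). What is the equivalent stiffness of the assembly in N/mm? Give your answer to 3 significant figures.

k_A = Gd⁴/(8D³N_a) = (82.6×10³)(5.5⁴)/(8·55.0³·20) = 2.8394 N/mm
Parallel: k_eq = 2.8394 + 17 = 19.839 N/mm

19.8 N/mm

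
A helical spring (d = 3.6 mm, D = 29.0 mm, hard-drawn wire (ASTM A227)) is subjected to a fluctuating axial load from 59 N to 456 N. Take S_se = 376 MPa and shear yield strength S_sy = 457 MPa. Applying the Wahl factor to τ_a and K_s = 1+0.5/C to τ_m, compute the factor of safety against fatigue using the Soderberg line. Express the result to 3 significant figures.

C = D/d = 29.0/3.6 = 8.0556; K_W = (4C−1)/(4C−4)+0.615/C = 1.1826; K_s = 1+0.5/C = 1.0621
F_a = (F_max−F_min)/2 = 198.5 N; F_m = (F_max+F_min)/2 = 257.5 N
τ_a = K_W·8F_aD/(πd³) = 1.1826 × 314.19 = 371.57 MPa
τ_m = K_s·8F_mD/(πd³) = 1.0621 × 407.58 = 432.87 MPa
Soderberg: 1/n_f = τ_a/S_se + τ_m/S_sy = 371.57/376 + 432.87/457 = 0.98823 + 0.94721 = 1.9354
n_f = 1/1.9354 = 0.5167

0.517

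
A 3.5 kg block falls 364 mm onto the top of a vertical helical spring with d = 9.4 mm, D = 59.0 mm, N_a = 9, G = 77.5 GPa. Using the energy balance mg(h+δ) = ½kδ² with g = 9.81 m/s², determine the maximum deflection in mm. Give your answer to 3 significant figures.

k = Gd⁴/(8D³N_a) = (77.5×10³)(9.4⁴)/(8·59.0³·9) = 40.919 N/mm
W = mg = 3.5 × 9.81 = 34.335 N
½kδ² − Wδ − Wh = 0 → δ = (W + √(W² + 2kWh))/k
δ = (34.335 + √(1178.9 + 1.02281e+06))/40.919 = (34.335 + 1011.9)/40.919 = 25.569 mm

25.6 mm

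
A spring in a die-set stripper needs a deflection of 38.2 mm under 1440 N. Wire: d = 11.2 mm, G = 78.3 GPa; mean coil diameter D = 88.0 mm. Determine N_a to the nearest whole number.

Required rate k = F/δ = 1440/38.2 = 37.696 N/mm
N_a = Gd⁴/(8D³k) = (78.3×10³ × 11.2⁴)/(8 × 88.0³ × 37.696)
    = 1.23207e+09 / 2.05512e+08 = 5.995 → 6 coils

6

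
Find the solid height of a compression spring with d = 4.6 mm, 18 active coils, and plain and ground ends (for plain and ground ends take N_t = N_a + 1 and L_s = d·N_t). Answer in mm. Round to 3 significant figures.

plain and ground ends: N_t = N_a + 1 = 18 + 1 = 19
L_s = d·N_t = 4.6 × 19 = 87.4 mm

87.4 mm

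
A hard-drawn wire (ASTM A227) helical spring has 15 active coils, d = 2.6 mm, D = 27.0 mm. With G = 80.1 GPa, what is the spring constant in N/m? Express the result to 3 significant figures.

1550 N/m

k = Gd⁴/(8D³N_a) = (80.1×10³ × 2.6⁴) / (8 × 27.0³ × 15)
  = 3.66038e+06 / 2.36196e+06 = 1.5497 N/mm = 1549.7 N/m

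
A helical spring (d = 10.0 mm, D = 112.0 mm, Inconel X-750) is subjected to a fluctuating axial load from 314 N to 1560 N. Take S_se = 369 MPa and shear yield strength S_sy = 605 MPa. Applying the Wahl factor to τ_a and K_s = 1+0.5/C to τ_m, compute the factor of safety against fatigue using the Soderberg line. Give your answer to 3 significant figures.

C = D/d = 112.0/10.0 = 11.2000; K_W = (4C−1)/(4C−4)+0.615/C = 1.1284; K_s = 1+0.5/C = 1.0446
F_a = (F_max−F_min)/2 = 623 N; F_m = (F_max+F_min)/2 = 937 N
τ_a = K_W·8F_aD/(πd³) = 1.1284 × 177.68 = 200.5 MPa
τ_m = K_s·8F_mD/(πd³) = 1.0446 × 267.24 = 279.17 MPa
Soderberg: 1/n_f = τ_a/S_se + τ_m/S_sy = 200.5/369 + 279.17/605 = 0.54337 + 0.46143 = 1.0048
n_f = 1/1.0048 = 0.9952

0.995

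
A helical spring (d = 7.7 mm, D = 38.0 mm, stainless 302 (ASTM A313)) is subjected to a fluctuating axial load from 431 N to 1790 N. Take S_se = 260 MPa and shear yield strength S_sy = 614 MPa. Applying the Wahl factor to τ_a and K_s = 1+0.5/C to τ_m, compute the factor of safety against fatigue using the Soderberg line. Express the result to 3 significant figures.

0.869

C = D/d = 38.0/7.7 = 4.9351; K_W = (4C−1)/(4C−4)+0.615/C = 1.3152; K_s = 1+0.5/C = 1.1013
F_a = (F_max−F_min)/2 = 679.5 N; F_m = (F_max+F_min)/2 = 1110.5 N
τ_a = K_W·8F_aD/(πd³) = 1.3152 × 144.03 = 189.42 MPa
τ_m = K_s·8F_mD/(πd³) = 1.1013 × 235.38 = 259.23 MPa
Soderberg: 1/n_f = τ_a/S_se + τ_m/S_sy = 189.42/260 + 259.23/614 = 0.72856 + 0.42220 = 1.1508
n_f = 1/1.1508 = 0.869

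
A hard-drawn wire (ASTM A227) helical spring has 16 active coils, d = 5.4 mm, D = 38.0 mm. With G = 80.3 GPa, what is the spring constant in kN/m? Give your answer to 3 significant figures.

9.72 kN/m

k = Gd⁴/(8D³N_a) = (80.3×10³ × 5.4⁴) / (8 × 38.0³ × 16)
  = 6.82795e+07 / 7.02362e+06 = 9.7214 N/mm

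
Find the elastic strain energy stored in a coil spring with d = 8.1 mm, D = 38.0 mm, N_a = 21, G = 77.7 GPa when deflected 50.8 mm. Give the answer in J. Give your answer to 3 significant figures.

k = Gd⁴/(8D³N_a) = (77.7×10³)(8.1⁴)/(8·38.0³·21) = 36.283 N/mm
U = ½kδ² = 0.5 × 36.283 × 50.8² = 46816 N·mm = 46.816 J

46.8 J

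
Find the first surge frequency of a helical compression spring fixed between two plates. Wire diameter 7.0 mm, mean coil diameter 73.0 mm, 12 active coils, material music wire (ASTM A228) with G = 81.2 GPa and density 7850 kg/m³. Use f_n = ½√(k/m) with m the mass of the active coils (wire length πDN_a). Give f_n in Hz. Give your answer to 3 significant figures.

39.6 Hz

k = Gd⁴/(8D³N_a) = (81.2×10³)(7.0⁴)/(8·73.0³·12) = 5.2205 N/mm = 5220.5 N/m
Wire length L = πDN_a = π·73.0·12 = 2752 mm
m = ρ·(πd²/4)·L = 7850 × 38.485×10⁻⁶ m² × 2.752 m = 0.8314 kg
f_n = ½√(k/m) = 0.5·√(5220.5/0.8314) = 0.5·√(6279.1) = 39.62 Hz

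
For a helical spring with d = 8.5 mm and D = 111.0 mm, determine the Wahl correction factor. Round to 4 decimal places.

1.1093

C = D/d = 111.0/8.5 = 13.0588
K_W = (4C−1)/(4C−4) + 0.615/C = 51.235/48.235 + 0.0471 = 1.1093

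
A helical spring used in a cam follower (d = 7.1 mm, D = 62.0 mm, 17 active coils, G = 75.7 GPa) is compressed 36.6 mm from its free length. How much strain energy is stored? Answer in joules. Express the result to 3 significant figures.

k = Gd⁴/(8D³N_a) = (75.7×10³)(7.1⁴)/(8·62.0³·17) = 5.9349 N/mm
U = ½kδ² = 0.5 × 5.9349 × 36.6² = 3975.1 N·mm = 3.9751 J

3.98 J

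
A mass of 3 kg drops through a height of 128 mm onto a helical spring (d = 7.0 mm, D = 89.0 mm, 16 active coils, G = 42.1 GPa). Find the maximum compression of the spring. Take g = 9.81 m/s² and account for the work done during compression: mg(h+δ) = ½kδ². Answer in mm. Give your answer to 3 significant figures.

k = Gd⁴/(8D³N_a) = (42.1×10³)(7.0⁴)/(8·89.0³·16) = 1.1202 N/mm
W = mg = 3 × 9.81 = 29.43 N
½kδ² − Wδ − Wh = 0 → δ = (W + √(W² + 2kWh))/k
δ = (29.43 + √(866.12 + 8439.65))/1.1202 = (29.43 + 96.466)/1.1202 = 112.39 mm

112 mm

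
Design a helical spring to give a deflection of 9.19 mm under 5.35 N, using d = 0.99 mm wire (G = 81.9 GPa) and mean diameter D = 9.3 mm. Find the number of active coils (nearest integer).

Required rate k = F/δ = 5.35/9.19 = 0.58215 N/mm
N_a = Gd⁴/(8D³k) = (81.9×10³ × 0.99⁴)/(8 × 9.3³ × 0.58215)
    = 78672.8 / 3746.08 = 21 → 21 coils

21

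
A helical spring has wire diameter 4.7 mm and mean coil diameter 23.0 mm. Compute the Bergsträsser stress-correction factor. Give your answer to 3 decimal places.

1.302

C = D/d = 23.0/4.7 = 4.8936
K_B = (4C+2)/(4C−3) = 21.574/16.574 = 1.3017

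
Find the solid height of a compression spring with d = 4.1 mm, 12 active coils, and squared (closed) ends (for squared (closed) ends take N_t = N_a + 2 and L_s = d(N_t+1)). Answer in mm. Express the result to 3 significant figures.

squared (closed) ends: N_t = N_a + 2 = 12 + 2 = 14
L_s = d·(N_t+1) = 4.1 × 15 = 61.5 mm

61.5 mm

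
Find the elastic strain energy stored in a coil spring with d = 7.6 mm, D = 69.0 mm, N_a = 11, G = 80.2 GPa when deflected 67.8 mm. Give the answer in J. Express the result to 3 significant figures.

k = Gd⁴/(8D³N_a) = (80.2×10³)(7.6⁴)/(8·69.0³·11) = 9.2555 N/mm
U = ½kδ² = 0.5 × 9.2555 × 67.8² = 21273 N·mm = 21.273 J

21.3 J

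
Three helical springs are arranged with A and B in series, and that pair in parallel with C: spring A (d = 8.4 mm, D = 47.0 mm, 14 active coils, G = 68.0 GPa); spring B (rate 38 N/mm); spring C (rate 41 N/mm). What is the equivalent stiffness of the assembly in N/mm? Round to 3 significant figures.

k_A = Gd⁴/(8D³N_a) = (68.0×10³)(8.4⁴)/(8·47.0³·14) = 29.115 N/mm
Springs A,B series: k_AB = 1/(1/29.115+1/38) = 16.485 N/mm; parallel with C: k_eq = 16.485+41 = 57.485 N/mm

57.5 N/mm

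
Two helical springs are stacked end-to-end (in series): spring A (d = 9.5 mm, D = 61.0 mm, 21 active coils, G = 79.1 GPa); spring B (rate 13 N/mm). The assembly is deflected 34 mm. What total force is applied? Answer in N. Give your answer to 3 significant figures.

k_A = Gd⁴/(8D³N_a) = (79.1×10³)(9.5⁴)/(8·61.0³·21) = 16.896 N/mm
Series: 1/k_eq = 1/16.896 + 1/13 = 0.13611; k_eq = 7.347 N/mm
F = k_eq·δ = 7.347·34 = 249.8 N

250 N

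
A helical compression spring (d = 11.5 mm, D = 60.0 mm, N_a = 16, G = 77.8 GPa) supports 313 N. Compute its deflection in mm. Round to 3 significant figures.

k = Gd⁴/(8D³N_a) = (77.8×10³)(11.5⁴)/(8·60.0³·16) = 49.216 N/mm
δ = F/k = 313 / 49.216 = 6.3597 mm

6.36 mm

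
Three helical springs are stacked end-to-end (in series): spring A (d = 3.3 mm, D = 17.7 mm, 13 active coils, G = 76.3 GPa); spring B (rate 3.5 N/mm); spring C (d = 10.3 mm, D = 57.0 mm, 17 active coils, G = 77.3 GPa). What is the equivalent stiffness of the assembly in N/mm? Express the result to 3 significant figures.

2.64 N/mm

k_A = Gd⁴/(8D³N_a) = (76.3×10³)(3.3⁴)/(8·17.7³·13) = 15.69 N/mm
k_C = Gd⁴/(8D³N_a) = (77.3×10³)(10.3⁴)/(8·57.0³·17) = 34.543 N/mm
Series: 1/k_eq = 1/15.69 + 1/3.5 + 1/34.543 = 0.3784; k_eq = 2.6427 N/mm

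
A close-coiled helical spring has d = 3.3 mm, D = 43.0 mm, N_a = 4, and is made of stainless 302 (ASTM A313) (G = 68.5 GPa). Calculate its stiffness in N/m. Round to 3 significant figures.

3190 N/m

k = Gd⁴/(8D³N_a) = (68.5×10³ × 3.3⁴) / (8 × 43.0³ × 4)
  = 8.12356e+06 / 2.54422e+06 = 3.1929 N/mm = 3192.9 N/m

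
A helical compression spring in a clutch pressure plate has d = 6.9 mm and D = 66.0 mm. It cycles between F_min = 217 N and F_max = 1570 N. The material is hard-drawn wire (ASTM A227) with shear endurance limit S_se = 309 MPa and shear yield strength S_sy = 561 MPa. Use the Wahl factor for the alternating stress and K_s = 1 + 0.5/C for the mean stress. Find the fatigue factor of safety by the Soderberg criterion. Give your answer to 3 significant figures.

C = D/d = 66.0/6.9 = 9.5652; K_W = (4C−1)/(4C−4)+0.615/C = 1.1519; K_s = 1+0.5/C = 1.0523
F_a = (F_max−F_min)/2 = 676.5 N; F_m = (F_max+F_min)/2 = 893.5 N
τ_a = K_W·8F_aD/(πd³) = 1.1519 × 346.1 = 398.66 MPa
τ_m = K_s·8F_mD/(πd³) = 1.0523 × 457.12 = 481.02 MPa
Soderberg: 1/n_f = τ_a/S_se + τ_m/S_sy = 398.66/309 + 481.02/561 = 1.29017 + 0.85743 = 2.1476
n_f = 1/2.1476 = 0.4656

0.466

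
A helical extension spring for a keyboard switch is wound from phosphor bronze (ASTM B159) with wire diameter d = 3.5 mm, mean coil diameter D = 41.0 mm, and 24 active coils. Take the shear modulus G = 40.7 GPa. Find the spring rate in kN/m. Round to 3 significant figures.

0.462 kN/m

k = Gd⁴/(8D³N_a) = (40.7×10³ × 3.5⁴) / (8 × 41.0³ × 24)
  = 6.10754e+06 / 1.32328e+07 = 0.46154 N/mm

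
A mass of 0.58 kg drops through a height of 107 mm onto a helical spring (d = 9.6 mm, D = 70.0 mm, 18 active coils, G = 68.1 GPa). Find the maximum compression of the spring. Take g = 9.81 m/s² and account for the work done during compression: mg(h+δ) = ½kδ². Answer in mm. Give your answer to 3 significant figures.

k = Gd⁴/(8D³N_a) = (68.1×10³)(9.6⁴)/(8·70.0³·18) = 11.71 N/mm
W = mg = 0.58 × 9.81 = 5.6898 N
½kδ² − Wδ − Wh = 0 → δ = (W + √(W² + 2kWh))/k
δ = (5.6898 + √(32.374 + 14258.9))/11.71 = (5.6898 + 119.55)/11.71 = 10.694 mm

10.7 mm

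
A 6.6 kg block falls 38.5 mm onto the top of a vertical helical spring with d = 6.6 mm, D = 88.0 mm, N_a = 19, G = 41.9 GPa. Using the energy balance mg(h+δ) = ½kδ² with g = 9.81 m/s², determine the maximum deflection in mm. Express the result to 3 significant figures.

201 mm

k = Gd⁴/(8D³N_a) = (41.9×10³)(6.6⁴)/(8·88.0³·19) = 0.76753 N/mm
W = mg = 6.6 × 9.81 = 64.746 N
½kδ² − Wδ − Wh = 0 → δ = (W + √(W² + 2kWh))/k
δ = (64.746 + √(4192 + 3826.5))/0.76753 = (64.746 + 89.546)/0.76753 = 201.02 mm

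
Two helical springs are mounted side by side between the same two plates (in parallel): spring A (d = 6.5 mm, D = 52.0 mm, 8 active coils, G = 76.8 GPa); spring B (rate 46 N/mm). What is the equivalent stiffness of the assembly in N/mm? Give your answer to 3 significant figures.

61.2 N/mm

k_A = Gd⁴/(8D³N_a) = (76.8×10³)(6.5⁴)/(8·52.0³·8) = 15.234 N/mm
Parallel: k_eq = 15.234 + 46 = 61.234 N/mm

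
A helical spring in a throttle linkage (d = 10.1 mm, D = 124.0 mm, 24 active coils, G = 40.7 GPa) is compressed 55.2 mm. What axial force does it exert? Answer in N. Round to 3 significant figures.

k = Gd⁴/(8D³N_a) = (40.7×10³)(10.1⁴)/(8·124.0³·24) = 1.1569 N/mm
F = k·δ = 1.1569 × 55.2 = 63.863 N

63.9 N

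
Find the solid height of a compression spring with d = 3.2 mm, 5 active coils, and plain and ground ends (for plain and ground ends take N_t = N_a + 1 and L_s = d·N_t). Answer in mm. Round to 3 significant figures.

19.2 mm

plain and ground ends: N_t = N_a + 1 = 5 + 1 = 6
L_s = d·N_t = 3.2 × 6 = 19.2 mm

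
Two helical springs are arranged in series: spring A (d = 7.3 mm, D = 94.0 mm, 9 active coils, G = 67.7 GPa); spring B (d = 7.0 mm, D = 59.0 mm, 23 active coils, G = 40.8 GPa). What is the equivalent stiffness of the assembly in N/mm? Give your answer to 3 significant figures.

k_A = Gd⁴/(8D³N_a) = (67.7×10³)(7.3⁴)/(8·94.0³·9) = 3.2149 N/mm
k_B = Gd⁴/(8D³N_a) = (40.8×10³)(7.0⁴)/(8·59.0³·23) = 2.5923 N/mm
Series: 1/k_eq = 1/3.2149 + 1/2.5923 = 0.69682; k_eq = 1.4351 N/mm

1.44 N/mm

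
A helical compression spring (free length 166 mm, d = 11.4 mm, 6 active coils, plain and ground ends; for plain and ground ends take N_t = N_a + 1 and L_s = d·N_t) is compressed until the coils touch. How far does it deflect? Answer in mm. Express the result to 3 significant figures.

N_t = 7; L_s = 11.4·7 = 79.8 mm
δ_solid = L₀ − L_s = 166 − 79.8 = 86.2 mm

86.2 mm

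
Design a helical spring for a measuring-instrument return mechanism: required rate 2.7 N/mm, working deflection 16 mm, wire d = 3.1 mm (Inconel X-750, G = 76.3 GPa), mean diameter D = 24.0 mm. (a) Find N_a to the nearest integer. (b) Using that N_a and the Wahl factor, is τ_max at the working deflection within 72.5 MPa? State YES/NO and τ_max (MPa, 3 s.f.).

(a) 24 coils; (b) NO, τ_max = 104 MPa

N_a = Gd⁴/(8D³k) = (76.3×10³)(3.1⁴)/(8·24.0³·2.7) = 23.6 → N_a = 24
Actual rate k = Gd⁴/(8D³·24) = 2.6548 N/mm
Working load F = kδ = 2.6548·16 = 42.477 N
C = 24.0/3.1 = 7.7419; K_W = (4C−1)/(4C−4)+0.615/C = 1.1907
τ_max = K_W·8FD/(πd³) = 1.1907·87.141 = 103.76 MPa
τ_max > 72.5 MPa → exceeds allowable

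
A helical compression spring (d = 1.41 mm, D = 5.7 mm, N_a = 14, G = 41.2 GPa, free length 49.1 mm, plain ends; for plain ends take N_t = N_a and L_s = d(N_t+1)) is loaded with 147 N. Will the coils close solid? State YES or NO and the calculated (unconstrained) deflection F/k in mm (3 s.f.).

k = Gd⁴/(8D³N_a) = (41.2×10³)(1.41⁴)/(8·5.7³·14) = 7.8511 N/mm
N_t = 14; L_s = 1.41·15 = 21.15 mm; δ_solid = L₀ − L_s = 49.1 − 21.15 = 27.95 mm
δ = F/k = 147/7.8511 = 18.723 mm
δ < δ_solid → spring does not go solid

NO, δ = 18.7 mm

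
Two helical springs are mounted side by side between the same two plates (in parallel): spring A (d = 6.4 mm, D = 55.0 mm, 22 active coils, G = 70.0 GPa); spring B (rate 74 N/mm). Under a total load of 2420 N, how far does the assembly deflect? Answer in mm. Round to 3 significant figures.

k_A = Gd⁴/(8D³N_a) = (70.0×10³)(6.4⁴)/(8·55.0³·22) = 4.0107 N/mm
Parallel: k_eq = 4.0107 + 74 = 78.011 N/mm
δ = F/k_eq = 2420/78.011 = 31.021 mm

31.0 mm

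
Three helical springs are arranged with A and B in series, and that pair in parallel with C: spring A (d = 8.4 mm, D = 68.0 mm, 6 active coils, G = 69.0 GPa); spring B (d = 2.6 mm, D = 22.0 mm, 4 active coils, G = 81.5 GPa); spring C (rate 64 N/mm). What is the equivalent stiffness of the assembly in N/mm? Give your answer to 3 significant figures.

k_A = Gd⁴/(8D³N_a) = (69.0×10³)(8.4⁴)/(8·68.0³·6) = 22.761 N/mm
k_B = Gd⁴/(8D³N_a) = (81.5×10³)(2.6⁴)/(8·22.0³·4) = 10.93 N/mm
Springs A,B series: k_AB = 1/(1/22.761+1/10.93) = 7.3843 N/mm; parallel with C: k_eq = 7.3843+64 = 71.384 N/mm

71.4 N/mm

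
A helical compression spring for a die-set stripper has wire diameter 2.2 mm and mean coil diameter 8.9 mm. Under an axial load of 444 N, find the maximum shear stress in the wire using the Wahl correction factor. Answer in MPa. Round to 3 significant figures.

1320 MPa

Spring index C = D/d = 8.9/2.2 = 4.0455
K_W = (4C−1)/(4C−4) + 0.615/C = 15.182/12.182 + 0.1520 = 1.3983
τ₀ = 8FD/(πd³) = 8·444·8.9/(π·2.2³) = 31612.8/33.452 = 945.03 MPa
τ_max = K·τ₀ = 1.3983 × 945.03 = 1321.4 MPa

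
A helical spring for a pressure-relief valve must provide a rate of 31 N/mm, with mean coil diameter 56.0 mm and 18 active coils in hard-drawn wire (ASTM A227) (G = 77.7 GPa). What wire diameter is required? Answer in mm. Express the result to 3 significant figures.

d = (8D³N_a·k / G)^(1/4) = (8·56.0³·18·31 / (77.7×10³))^0.25
  = (10089)^0.25 = 10.0223 mm

10.0 mm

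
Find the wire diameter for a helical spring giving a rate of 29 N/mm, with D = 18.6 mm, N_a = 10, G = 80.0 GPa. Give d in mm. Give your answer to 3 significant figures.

3.70 mm

d = (8D³N_a·k / G)^(1/4) = (8·18.6³·10·29 / (80.0×10³))^0.25
  = (186.61)^0.25 = 3.6960 mm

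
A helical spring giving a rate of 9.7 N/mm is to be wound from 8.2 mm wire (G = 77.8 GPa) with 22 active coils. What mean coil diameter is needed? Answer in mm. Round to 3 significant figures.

59.1 mm

D = (Gd⁴/(8N_a·k))^(1/3) = (77.8×10³·8.2⁴/(8·22·9.7))^(1/3)
  = (206040)^(1/3) = 59.0632 mm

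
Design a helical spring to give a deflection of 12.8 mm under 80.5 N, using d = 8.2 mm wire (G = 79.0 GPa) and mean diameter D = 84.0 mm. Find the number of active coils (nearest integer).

Required rate k = F/δ = 80.5/12.8 = 6.2891 N/mm
N_a = Gd⁴/(8D³k) = (79.0×10³ × 8.2⁴)/(8 × 84.0³ × 6.2891)
    = 3.57176e+08 / 2.98204e+07 = 11.98 → 12 coils

12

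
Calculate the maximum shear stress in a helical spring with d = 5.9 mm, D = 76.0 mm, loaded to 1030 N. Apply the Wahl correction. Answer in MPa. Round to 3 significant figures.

1080 MPa

Spring index C = D/d = 76.0/5.9 = 12.8814
K_W = (4C−1)/(4C−4) + 0.615/C = 50.525/47.525 + 0.0477 = 1.1109
τ₀ = 8FD/(πd³) = 8·1030·76.0/(π·5.9³) = 626240/645.22 = 970.59 MPa
τ_max = K·τ₀ = 1.1109 × 970.59 = 1078.2 MPa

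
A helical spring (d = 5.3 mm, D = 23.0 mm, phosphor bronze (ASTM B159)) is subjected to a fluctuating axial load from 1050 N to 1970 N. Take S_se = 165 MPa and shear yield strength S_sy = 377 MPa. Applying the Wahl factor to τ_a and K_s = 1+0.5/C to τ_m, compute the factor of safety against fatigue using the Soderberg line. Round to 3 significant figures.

0.307

C = D/d = 23.0/5.3 = 4.3396; K_W = (4C−1)/(4C−4)+0.615/C = 1.3663; K_s = 1+0.5/C = 1.1152
F_a = (F_max−F_min)/2 = 460 N; F_m = (F_max+F_min)/2 = 1510 N
τ_a = K_W·8F_aD/(πd³) = 1.3663 × 180.97 = 247.25 MPa
τ_m = K_s·8F_mD/(πd³) = 1.1152 × 594.04 = 662.49 MPa
Soderberg: 1/n_f = τ_a/S_se + τ_m/S_sy = 247.25/165 + 662.49/377 = 1.49851 + 1.75726 = 3.2558
n_f = 1/3.2558 = 0.3071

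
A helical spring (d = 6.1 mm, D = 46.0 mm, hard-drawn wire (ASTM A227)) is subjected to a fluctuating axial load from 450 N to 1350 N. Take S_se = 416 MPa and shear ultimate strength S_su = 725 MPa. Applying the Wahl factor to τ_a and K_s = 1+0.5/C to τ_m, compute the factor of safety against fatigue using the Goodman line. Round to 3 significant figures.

0.740

C = D/d = 46.0/6.1 = 7.5410; K_W = (4C−1)/(4C−4)+0.615/C = 1.1962; K_s = 1+0.5/C = 1.0663
F_a = (F_max−F_min)/2 = 450 N; F_m = (F_max+F_min)/2 = 900 N
τ_a = K_W·8F_aD/(πd³) = 1.1962 × 232.23 = 277.8 MPa
τ_m = K_s·8F_mD/(πd³) = 1.0663 × 464.46 = 495.26 MPa
Goodman: 1/n_f = τ_a/S_se + τ_m/S_su = 277.8/416 + 495.26/725 = 0.66779 + 0.68312 = 1.3509
n_f = 1/1.3509 = 0.7402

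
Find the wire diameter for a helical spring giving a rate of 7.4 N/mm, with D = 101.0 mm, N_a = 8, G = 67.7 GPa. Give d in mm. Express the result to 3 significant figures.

9.21 mm

d = (8D³N_a·k / G)^(1/4) = (8·101.0³·8·7.4 / (67.7×10³))^0.25
  = (7207.5)^0.25 = 9.2140 mm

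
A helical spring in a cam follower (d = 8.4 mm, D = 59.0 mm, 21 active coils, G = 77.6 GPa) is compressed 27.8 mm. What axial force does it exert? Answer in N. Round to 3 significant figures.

k = Gd⁴/(8D³N_a) = (77.6×10³)(8.4⁴)/(8·59.0³·21) = 11.197 N/mm
F = k·δ = 11.197 × 27.8 = 311.29 N

311 N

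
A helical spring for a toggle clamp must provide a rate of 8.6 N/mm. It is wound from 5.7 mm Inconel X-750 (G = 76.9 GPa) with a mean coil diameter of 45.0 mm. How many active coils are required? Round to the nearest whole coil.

N_a = Gd⁴/(8D³k) = (76.9×10³ × 5.7⁴)/(8 × 45.0³ × 8.6)
    = 8.11756e+07 / 6.2694e+06 = 12.95 → 13 coils

13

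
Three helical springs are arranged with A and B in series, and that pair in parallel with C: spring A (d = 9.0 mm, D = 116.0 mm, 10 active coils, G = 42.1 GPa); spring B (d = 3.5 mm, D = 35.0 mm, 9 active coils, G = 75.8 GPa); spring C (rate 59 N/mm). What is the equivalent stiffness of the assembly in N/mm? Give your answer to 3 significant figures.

k_A = Gd⁴/(8D³N_a) = (42.1×10³)(9.0⁴)/(8·116.0³·10) = 2.212 N/mm
k_B = Gd⁴/(8D³N_a) = (75.8×10³)(3.5⁴)/(8·35.0³·9) = 3.6847 N/mm
Springs A,B series: k_AB = 1/(1/2.212+1/3.6847) = 1.3822 N/mm; parallel with C: k_eq = 1.3822+59 = 60.382 N/mm

60.4 N/mm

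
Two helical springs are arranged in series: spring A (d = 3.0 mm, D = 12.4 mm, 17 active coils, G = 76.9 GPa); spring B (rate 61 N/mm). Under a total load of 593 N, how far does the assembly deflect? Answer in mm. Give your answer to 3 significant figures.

k_A = Gd⁴/(8D³N_a) = (76.9×10³)(3.0⁴)/(8·12.4³·17) = 24.022 N/mm
Series: 1/k_eq = 1/24.022 + 1/61 = 0.058022; k_eq = 17.235 N/mm
δ = F/k_eq = 593/17.235 = 34.407 mm

34.4 mm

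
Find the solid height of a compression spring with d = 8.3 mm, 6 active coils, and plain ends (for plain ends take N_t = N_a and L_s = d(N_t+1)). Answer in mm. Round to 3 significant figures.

plain ends: N_t = N_a = 6
L_s = d·(N_t+1) = 8.3 × 7 = 58.1 mm

58.1 mm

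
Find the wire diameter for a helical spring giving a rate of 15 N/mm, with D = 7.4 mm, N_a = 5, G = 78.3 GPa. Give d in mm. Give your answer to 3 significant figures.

d = (8D³N_a·k / G)^(1/4) = (8·7.4³·5·15 / (78.3×10³))^0.25
  = (3.1052)^0.25 = 1.3275 mm

1.33 mm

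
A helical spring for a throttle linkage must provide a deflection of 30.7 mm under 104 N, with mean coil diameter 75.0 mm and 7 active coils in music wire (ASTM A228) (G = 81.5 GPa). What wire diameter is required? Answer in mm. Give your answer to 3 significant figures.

5.60 mm

Required rate k = F/δ = 104/30.7 = 3.3876 N/mm
d = (8D³N_a·k / G)^(1/4) = (8·75.0³·7·3.3876 / (81.5×10³))^0.25
  = (981.99)^0.25 = 5.5979 mm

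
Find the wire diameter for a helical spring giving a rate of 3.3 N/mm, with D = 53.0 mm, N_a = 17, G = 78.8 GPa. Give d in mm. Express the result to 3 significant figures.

d = (8D³N_a·k / G)^(1/4) = (8·53.0³·17·3.3 / (78.8×10³))^0.25
  = (847.92)^0.25 = 5.3962 mm

5.40 mm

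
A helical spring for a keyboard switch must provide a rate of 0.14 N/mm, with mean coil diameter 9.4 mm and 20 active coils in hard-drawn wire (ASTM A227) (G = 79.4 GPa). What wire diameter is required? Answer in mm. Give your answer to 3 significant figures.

d = (8D³N_a·k / G)^(1/4) = (8·9.4³·20·0.14 / (79.4×10³))^0.25
  = (0.23432)^0.25 = 0.6957 mm

0.696 mm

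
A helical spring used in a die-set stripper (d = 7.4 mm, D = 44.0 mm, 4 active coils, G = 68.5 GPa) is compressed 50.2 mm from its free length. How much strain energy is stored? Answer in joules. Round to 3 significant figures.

94.9 J

k = Gd⁴/(8D³N_a) = (68.5×10³)(7.4⁴)/(8·44.0³·4) = 75.355 N/mm
U = ½kδ² = 0.5 × 75.355 × 50.2² = 94948 N·mm = 94.948 J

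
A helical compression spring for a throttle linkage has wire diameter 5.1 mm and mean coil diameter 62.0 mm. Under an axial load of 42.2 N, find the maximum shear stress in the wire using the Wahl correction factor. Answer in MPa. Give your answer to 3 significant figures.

Spring index C = D/d = 62.0/5.1 = 12.1569
K_W = (4C−1)/(4C−4) + 0.615/C = 47.627/44.627 + 0.0506 = 1.1178
τ₀ = 8FD/(πd³) = 8·42.2·62.0/(π·5.1³) = 20931.2/416.74 = 50.227 MPa
τ_max = K·τ₀ = 1.1178 × 50.227 = 56.144 MPa

56.1 MPa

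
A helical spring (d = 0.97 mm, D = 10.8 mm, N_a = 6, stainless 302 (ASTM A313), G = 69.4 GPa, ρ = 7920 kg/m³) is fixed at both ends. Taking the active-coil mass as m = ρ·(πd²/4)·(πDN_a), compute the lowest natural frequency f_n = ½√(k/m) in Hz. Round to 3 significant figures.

462 Hz

k = Gd⁴/(8D³N_a) = (69.4×10³)(0.97⁴)/(8·10.8³·6) = 1.0161 N/mm = 1016.1 N/m
Wire length L = πDN_a = π·10.8·6 = 203.58 mm
m = ρ·(πd²/4)·L = 7920 × 0.73898×10⁻⁶ m² × 0.20358 m = 0.0011915 kg
f_n = ½√(k/m) = 0.5·√(1016.1/0.0011915) = 0.5·√(8.5281e+05) = 461.74 Hz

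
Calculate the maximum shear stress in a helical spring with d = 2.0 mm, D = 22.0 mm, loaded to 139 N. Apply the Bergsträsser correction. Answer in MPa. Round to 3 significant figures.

1090 MPa

Spring index C = D/d = 22.0/2.0 = 11.0000
K_B = (4C+2)/(4C−3) = 46.000/41.000 = 1.1220
τ₀ = 8FD/(πd³) = 8·139·22.0/(π·2.0³) = 24464/25.133 = 973.39 MPa
τ_max = K·τ₀ = 1.1220 × 973.39 = 1092.1 MPa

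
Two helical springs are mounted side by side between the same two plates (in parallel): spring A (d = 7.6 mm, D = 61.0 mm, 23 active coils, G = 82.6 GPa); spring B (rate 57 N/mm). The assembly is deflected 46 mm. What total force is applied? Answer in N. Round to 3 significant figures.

2930 N

k_A = Gd⁴/(8D³N_a) = (82.6×10³)(7.6⁴)/(8·61.0³·23) = 6.5982 N/mm
Parallel: k_eq = 6.5982 + 57 = 63.598 N/mm
F = k_eq·δ = 63.598·46 = 2925.5 N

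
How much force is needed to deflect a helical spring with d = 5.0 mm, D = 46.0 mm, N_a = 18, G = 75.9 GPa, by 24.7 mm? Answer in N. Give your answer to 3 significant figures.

83.6 N

k = Gd⁴/(8D³N_a) = (75.9×10³)(5.0⁴)/(8·46.0³·18) = 3.3844 N/mm
F = k·δ = 3.3844 × 24.7 = 83.595 N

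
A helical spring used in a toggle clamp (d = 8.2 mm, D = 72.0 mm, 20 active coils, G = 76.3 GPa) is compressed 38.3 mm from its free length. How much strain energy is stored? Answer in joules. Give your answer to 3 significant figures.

4.24 J

k = Gd⁴/(8D³N_a) = (76.3×10³)(8.2⁴)/(8·72.0³·20) = 5.7765 N/mm
U = ½kδ² = 0.5 × 5.7765 × 38.3² = 4236.7 N·mm = 4.2367 J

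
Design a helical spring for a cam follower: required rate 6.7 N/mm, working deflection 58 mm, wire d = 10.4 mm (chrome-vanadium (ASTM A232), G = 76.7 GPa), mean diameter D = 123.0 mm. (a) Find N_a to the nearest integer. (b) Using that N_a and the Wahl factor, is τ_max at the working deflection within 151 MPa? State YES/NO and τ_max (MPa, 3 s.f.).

(a) 9 coils; (b) YES, τ_max = 121 MPa

N_a = Gd⁴/(8D³k) = (76.7×10³)(10.4⁴)/(8·123.0³·6.7) = 8.996 → N_a = 9
Actual rate k = Gd⁴/(8D³·9) = 6.697 N/mm
Working load F = kδ = 6.697·58 = 388.43 N
C = 123.0/10.4 = 11.8269; K_W = (4C−1)/(4C−4)+0.615/C = 1.1213
τ_max = K_W·8FD/(πd³) = 1.1213·108.16 = 121.27 MPa
τ_max ≤ 151 MPa → acceptable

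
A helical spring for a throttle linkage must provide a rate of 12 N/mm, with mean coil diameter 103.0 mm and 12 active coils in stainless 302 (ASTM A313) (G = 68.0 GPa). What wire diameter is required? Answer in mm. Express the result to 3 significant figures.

d = (8D³N_a·k / G)^(1/4) = (8·103.0³·12·12 / (68.0×10³))^0.25
  = (18512)^0.25 = 11.6644 mm

11.7 mm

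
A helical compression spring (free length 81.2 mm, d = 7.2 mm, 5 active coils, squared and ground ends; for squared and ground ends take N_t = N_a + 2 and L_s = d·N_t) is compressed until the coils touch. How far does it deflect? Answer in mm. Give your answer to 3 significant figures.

N_t = 7; L_s = 7.2·7 = 50.4 mm
δ_solid = L₀ − L_s = 81.2 − 50.4 = 30.8 mm

30.8 mm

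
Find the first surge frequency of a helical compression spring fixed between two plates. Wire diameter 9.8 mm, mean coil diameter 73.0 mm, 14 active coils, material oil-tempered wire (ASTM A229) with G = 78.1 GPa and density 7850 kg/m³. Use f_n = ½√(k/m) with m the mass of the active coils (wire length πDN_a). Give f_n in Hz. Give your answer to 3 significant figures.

k = Gd⁴/(8D³N_a) = (78.1×10³)(9.8⁴)/(8·73.0³·14) = 16.534 N/mm = 16534 N/m
Wire length L = πDN_a = π·73.0·14 = 3210.7 mm
m = ρ·(πd²/4)·L = 7850 × 75.43×10⁻⁶ m² × 3.2107 m = 1.9011 kg
f_n = ½√(k/m) = 0.5·√(16534/1.9011) = 0.5·√(8696.7) = 46.628 Hz

46.6 Hz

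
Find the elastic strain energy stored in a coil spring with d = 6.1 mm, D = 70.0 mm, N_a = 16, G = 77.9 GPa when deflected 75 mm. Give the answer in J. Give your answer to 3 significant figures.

6.91 J

k = Gd⁴/(8D³N_a) = (77.9×10³)(6.1⁴)/(8·70.0³·16) = 2.4567 N/mm
U = ½kδ² = 0.5 × 2.4567 × 75² = 6909.5 N·mm = 6.9095 J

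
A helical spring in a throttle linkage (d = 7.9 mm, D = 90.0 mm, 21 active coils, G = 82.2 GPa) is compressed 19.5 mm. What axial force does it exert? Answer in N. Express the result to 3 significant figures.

51.0 N

k = Gd⁴/(8D³N_a) = (82.2×10³)(7.9⁴)/(8·90.0³·21) = 2.6142 N/mm
F = k·δ = 2.6142 × 19.5 = 50.977 N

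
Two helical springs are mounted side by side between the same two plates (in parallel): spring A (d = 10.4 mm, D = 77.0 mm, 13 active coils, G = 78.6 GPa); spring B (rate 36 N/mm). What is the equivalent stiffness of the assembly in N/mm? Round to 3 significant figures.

55.4 N/mm

k_A = Gd⁴/(8D³N_a) = (78.6×10³)(10.4⁴)/(8·77.0³·13) = 19.366 N/mm
Parallel: k_eq = 19.366 + 36 = 55.366 N/mm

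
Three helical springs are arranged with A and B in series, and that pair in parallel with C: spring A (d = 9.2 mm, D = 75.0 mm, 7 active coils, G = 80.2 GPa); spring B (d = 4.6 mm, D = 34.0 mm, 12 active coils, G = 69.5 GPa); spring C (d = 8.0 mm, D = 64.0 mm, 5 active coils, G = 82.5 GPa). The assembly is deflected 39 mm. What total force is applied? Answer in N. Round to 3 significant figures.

1500 N

k_A = Gd⁴/(8D³N_a) = (80.2×10³)(9.2⁴)/(8·75.0³·7) = 24.319 N/mm
k_B = Gd⁴/(8D³N_a) = (69.5×10³)(4.6⁴)/(8·34.0³·12) = 8.2472 N/mm
k_C = Gd⁴/(8D³N_a) = (82.5×10³)(8.0⁴)/(8·64.0³·5) = 32.227 N/mm
Springs A,B series: k_AB = 1/(1/24.319+1/8.2472) = 6.1587 N/mm; parallel with C: k_eq = 6.1587+32.227 = 38.385 N/mm
F = k_eq·δ = 38.385·39 = 1497 N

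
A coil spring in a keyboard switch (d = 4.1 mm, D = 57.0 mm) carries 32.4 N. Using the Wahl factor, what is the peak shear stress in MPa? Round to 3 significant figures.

Spring index C = D/d = 57.0/4.1 = 13.9024
K_W = (4C−1)/(4C−4) + 0.615/C = 54.610/51.610 + 0.0442 = 1.1024
τ₀ = 8FD/(πd³) = 8·32.4·57.0/(π·4.1³) = 14774.4/216.52 = 68.235 MPa
τ_max = K·τ₀ = 1.1024 × 68.235 = 75.22 MPa

75.2 MPa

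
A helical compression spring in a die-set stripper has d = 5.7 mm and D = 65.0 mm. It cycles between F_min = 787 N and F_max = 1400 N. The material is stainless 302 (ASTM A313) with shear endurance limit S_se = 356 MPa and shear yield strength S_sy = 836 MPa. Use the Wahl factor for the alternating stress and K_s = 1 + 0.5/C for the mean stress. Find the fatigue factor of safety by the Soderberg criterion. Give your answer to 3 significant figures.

0.479

C = D/d = 65.0/5.7 = 11.4035; K_W = (4C−1)/(4C−4)+0.615/C = 1.1260; K_s = 1+0.5/C = 1.0438
F_a = (F_max−F_min)/2 = 306.5 N; F_m = (F_max+F_min)/2 = 1093.5 N
τ_a = K_W·8F_aD/(πd³) = 1.1260 × 273.94 = 308.47 MPa
τ_m = K_s·8F_mD/(πd³) = 1.0438 × 977.34 = 1020.2 MPa
Soderberg: 1/n_f = τ_a/S_se + τ_m/S_sy = 308.47/356 + 1020.2/836 = 0.86648 + 1.22033 = 2.0868
n_f = 1/2.0868 = 0.4792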